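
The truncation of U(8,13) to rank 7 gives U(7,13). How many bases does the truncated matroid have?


Truncating U(8,13) to rank 7 gives U(7,13).
Bases of U(7,13) are all 7-element subsets of 13 elements.
Number of bases = C(13,7) = 13! / (7! * 6!) = 1716.

1716


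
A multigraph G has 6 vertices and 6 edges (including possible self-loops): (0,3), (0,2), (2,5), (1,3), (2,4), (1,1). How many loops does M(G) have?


In a graphic matroid, a loop is a self-loop edge (u,u) with rank 0.
Examining all 6 edges for self-loops...
Self-loops found: (1,1)
Number of loops = 1.

1


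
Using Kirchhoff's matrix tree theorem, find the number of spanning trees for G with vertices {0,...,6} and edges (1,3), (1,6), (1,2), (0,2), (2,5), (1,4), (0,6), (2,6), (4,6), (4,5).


By Kirchhoff's matrix tree theorem, the number of spanning trees equals
the determinant of any cofactor of the Laplacian matrix L.
G has 7 vertices and 10 edges.
Computing the (6 x 6) cofactor determinant gives 61.

61


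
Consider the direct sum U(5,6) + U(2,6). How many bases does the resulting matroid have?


Bases of a direct sum M1 + M2: |B| = |B(M1)| * |B(M2)|.
|B(U(5,6))| = C(6,5) = 6.
|B(U(2,6))| = C(6,2) = 15.
Total bases = 6 * 15 = 90.

90


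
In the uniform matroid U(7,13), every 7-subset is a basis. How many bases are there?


Bases of U(7,13) are all 7-element subsets of the 13-element ground set.
Number of bases = C(13,7).
(13 choose 7) = 1716.

1716


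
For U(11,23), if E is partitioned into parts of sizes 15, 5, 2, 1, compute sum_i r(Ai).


r(Ai) = min(|Ai|, 11) for each part.
Sum = min(15,11) + min(5,11) + min(2,11) + min(1,11)
    = 11 + 5 + 2 + 1
    = 19.

19


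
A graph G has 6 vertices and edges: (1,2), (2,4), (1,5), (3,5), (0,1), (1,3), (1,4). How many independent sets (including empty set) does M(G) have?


An independent set in a graphic matroid is an acyclic edge subset.
G has 6 vertices and 7 edges.
Enumerate all 2^7 = 128 subsets, checking for acyclicity.
Total independent sets = 98.

98


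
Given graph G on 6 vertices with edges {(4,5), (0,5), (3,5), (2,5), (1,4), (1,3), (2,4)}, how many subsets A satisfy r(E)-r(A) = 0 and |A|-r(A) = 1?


R(x,y) = sum over A in 2^E of x^(r(E)-r(A)) * y^(|A|-r(A)).
G has 6 vertices, 7 edges. r(E) = 5.
Enumerate all 2^7 = 128 subsets.
Count subsets with r(E)-r(A)=0 and |A|-r(A)=1: 6.

6


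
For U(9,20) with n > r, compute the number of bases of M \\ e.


Deleting e from U(9,20) gives U(9,19) since n > r.
Bases of U(9,19) = C(19,9) = 92378.

92378


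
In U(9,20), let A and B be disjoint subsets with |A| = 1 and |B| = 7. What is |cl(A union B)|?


|A union B| = 1 + 7 = 8 (disjoint).
In U(9,20), cl(S) = S if |S| < 9, else cl(S) = E.
Since 8 < 9, cl(A union B) = A union B.
|cl(A union B)| = 8.

8


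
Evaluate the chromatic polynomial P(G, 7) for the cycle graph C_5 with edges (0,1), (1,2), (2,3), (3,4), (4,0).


P(C_5, k) = (k-1)^5 + (-1)^5*(k-1).
P(7) = (6)^5 - 6
= 7776 - 6 = 7770.

7770


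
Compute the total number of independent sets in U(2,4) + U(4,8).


For a direct sum, |I(M1+M2)| = |I(M1)| * |I(M2)|.
|I(U(2,4))| = sum C(4,k) for k=0..2 = 11.
|I(U(4,8))| = sum C(8,k) for k=0..4 = 163.
Total = 11 * 163 = 1793.

1793


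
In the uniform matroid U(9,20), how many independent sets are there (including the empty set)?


Independent sets of U(9,20) are all subsets of size <= 9.
Count = C(20,0) + C(20,1) + C(20,2) + C(20,3) + C(20,4) + C(20,5) + C(20,6) + C(20,7) + C(20,8) + C(20,9)
     = 1 + 20 + 190 + 1140 + 4845 + 15504 + 38760 + 77520 + 125970 + 167960
     = 431910.

431910


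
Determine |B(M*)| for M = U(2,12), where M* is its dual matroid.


The dual of U(r,n) is U(n-r, n) = U(10,12).
Bases of U(10,12) are all (10)-element subsets.
|B(M*)| = (12 choose 10) = 66.

66


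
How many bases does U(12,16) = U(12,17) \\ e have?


Deleting e from U(12,17) gives U(12,16) since n > r.
Bases of U(12,16) = C(16,12) = 1820.

1820


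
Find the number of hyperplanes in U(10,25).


Hyperplanes of U(10,25) are flats of rank 9.
In a uniform matroid, these are exactly the (9)-element subsets.
Count = C(25,9) = 25! / (9! * 16!) = 2042975.

2042975


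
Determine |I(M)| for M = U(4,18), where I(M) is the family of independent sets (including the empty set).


Independent sets of U(4,18) are all subsets of size <= 4.
Count = (18 choose 0) + (18 choose 1) + (18 choose 2) + (18 choose 3) + (18 choose 4)
     = 1 + 18 + 153 + 816 + 3060
     = 4048.

4048


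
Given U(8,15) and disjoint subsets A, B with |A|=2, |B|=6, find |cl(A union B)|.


|A union B| = 2 + 6 = 8 (disjoint).
In U(8,15), cl(S) = S if |S| < 8, else cl(S) = E.
Since 8 >= 8, cl(A union B) = E.
|cl(A union B)| = 15.

15


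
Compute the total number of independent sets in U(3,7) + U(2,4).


For a direct sum, |I(M1+M2)| = |I(M1)| * |I(M2)|.
|I(U(3,7))| = sum C(7,k) for k=0..3 = 64.
|I(U(2,4))| = sum C(4,k) for k=0..2 = 11.
Total = 64 * 11 = 704.

704


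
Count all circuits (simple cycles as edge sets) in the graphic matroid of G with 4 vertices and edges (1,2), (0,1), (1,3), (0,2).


A circuit in a graphic matroid = edge set of a simple cycle.
G has 4 vertices and 4 edges.
Enumerating all minimal edge subsets forming cycles...
Total circuits found: 1.

1


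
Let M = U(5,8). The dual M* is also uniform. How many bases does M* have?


The dual of U(r,n) is U(n-r, n) = U(3,8).
Bases of U(3,8) are all (3)-element subsets.
|B(M*)| = (8 choose 3) = 56.

56


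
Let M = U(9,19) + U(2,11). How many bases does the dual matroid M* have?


(M1+M2)* = M1* + M2*.
M1* = U(10,19), bases: C(19,10) = 92378.
M2* = U(9,11), bases: C(11,9) = 55.
|B(M*)| = 92378 * 55 = 5080790.

5080790


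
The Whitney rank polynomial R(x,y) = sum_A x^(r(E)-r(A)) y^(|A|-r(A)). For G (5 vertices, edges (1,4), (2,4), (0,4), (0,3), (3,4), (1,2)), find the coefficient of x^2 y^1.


R(x,y) = sum over A in 2^E of x^(r(E)-r(A)) * y^(|A|-r(A)).
G has 5 vertices, 6 edges. r(E) = 4.
Enumerate all 2^6 = 64 subsets.
Count subsets with r(E)-r(A)=2 and |A|-r(A)=1: 2.

2


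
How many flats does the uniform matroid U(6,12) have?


Flats of U(6,12): every subset of size < 6 is a flat, plus E itself.
Count = C(12,0) + C(12,1) + C(12,2) + C(12,3) + C(12,4) + C(12,5) + 1
     = 1 + 12 + 66 + 220 + 495 + 792 + 1
     = 1587.

1587


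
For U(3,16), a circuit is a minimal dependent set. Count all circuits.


In U(3,16), circuits are the (4)-element subsets.
Any set of 4 elements is dependent, and removing any one element gives
an independent set of size 3, so it is a minimal dependent set.
Number of circuits = C(16,4) = (16 * 15 * 14 * 13) / (1 * 2 * 3 * 4) = 1820.

1820


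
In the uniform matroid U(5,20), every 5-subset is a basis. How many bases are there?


Bases of U(5,20) are all 5-element subsets of the 20-element ground set.
Number of bases = C(20,5).
(20 choose 5) = 15504.

15504


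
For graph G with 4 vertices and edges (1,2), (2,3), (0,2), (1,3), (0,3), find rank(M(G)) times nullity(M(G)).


r(M) = |V| - c = 4 - 1 = 3.
nullity = |E| - r(M) = 5 - 3 = 2.
Product = 3 * 2 = 6.

6


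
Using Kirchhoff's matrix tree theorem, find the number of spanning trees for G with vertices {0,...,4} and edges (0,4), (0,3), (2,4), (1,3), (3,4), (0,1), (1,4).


By Kirchhoff's matrix tree theorem, the number of spanning trees equals
the determinant of any cofactor of the Laplacian matrix L.
G has 5 vertices and 7 edges.
Computing the (4 x 4) cofactor determinant gives 16.

16


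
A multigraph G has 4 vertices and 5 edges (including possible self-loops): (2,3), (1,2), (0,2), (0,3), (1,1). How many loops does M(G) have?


In a graphic matroid, a loop is a self-loop edge (u,u) with rank 0.
Examining all 5 edges for self-loops...
Self-loops found: (1,1)
Number of loops = 1.

1


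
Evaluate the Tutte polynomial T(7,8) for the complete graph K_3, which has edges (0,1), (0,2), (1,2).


T(K_3; x,y) = x^2 + x + y.
T(7,8) = 49 + 7 + 8 = 64.

64


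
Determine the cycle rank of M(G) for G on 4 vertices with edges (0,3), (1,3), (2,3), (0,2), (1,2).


Cycle rank (nullity) = |E| - r(M) = |E| - (|V| - c).
|E| = 5, |V| = 4, c = 1.
Nullity = 5 - (4 - 1) = 5 - 3 = 2.

2


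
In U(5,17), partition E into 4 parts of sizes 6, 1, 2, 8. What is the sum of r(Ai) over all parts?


r(Ai) = min(|Ai|, 5) for each part.
Sum = min(6,5) + min(1,5) + min(2,5) + min(8,5)
    = 5 + 1 + 2 + 5
    = 13.

13


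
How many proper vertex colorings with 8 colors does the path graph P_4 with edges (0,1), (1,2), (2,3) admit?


P(P_4, k) = k * (k-1)^(3).
P(8) = 8 * 7^3 = 8 * 343 = 2744.

2744


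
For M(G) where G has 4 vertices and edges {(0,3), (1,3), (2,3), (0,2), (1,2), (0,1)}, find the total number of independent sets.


An independent set in a graphic matroid is an acyclic edge subset.
G has 4 vertices and 6 edges.
Enumerate all 2^6 = 64 subsets, checking for acyclicity.
Total independent sets = 38.

38


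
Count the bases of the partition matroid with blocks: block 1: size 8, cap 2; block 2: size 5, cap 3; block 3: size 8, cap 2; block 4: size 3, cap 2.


A basis picks exactly ci elements from block i.
Number of bases = product of C(|Si|, ci).
= C(8,2) * C(5,3) * C(8,2) * C(3,2)
= 28 * 10 * 28 * 3
= 23520.

23520


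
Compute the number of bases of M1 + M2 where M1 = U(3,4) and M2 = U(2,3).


Bases of a direct sum M1 + M2: |B| = |B(M1)| * |B(M2)|.
|B(U(3,4))| = C(4,3) = 4.
|B(U(2,3))| = C(3,2) = 3.
Total bases = 4 * 3 = 12.

12


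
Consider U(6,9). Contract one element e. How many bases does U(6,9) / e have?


Contracting e from U(6,9) gives U(5,8).
Bases of U(5,8) = C(8,5) = 8! / (5! * 3!) = 56.

56


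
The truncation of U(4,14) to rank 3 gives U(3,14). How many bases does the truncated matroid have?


Truncating U(4,14) to rank 3 gives U(3,14).
Bases of U(3,14) are all 3-element subsets of 14 elements.
Number of bases = C(14,3) = (14 * 13 * 12) / (1 * 2 * 3) = 364.

364


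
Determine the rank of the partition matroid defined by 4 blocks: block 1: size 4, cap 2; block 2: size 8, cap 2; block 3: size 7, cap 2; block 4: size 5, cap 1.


Rank of a partition matroid = sum of min(|Si|, ci) for each block.
= min(4,2) + min(8,2) + min(7,2) + min(5,1)
= 2 + 2 + 2 + 1
= 7.

7


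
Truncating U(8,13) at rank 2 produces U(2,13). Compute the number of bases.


Truncating U(8,13) to rank 2 gives U(2,13).
Bases of U(2,13) are all 2-element subsets of 13 elements.
Number of bases = C(13,2) = 13! / (2! * 11!) = 78.

78


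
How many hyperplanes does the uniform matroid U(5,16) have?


Hyperplanes of U(5,16) are flats of rank 4.
In a uniform matroid, these are exactly the (4)-element subsets.
Count = C(16,4) = 16! / (4! * 12!) = 1820.

1820


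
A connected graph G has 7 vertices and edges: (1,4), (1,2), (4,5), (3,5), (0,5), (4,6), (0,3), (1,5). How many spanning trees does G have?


By Kirchhoff's matrix tree theorem, the number of spanning trees equals
the determinant of any cofactor of the Laplacian matrix L.
G has 7 vertices and 8 edges.
Computing the (6 x 6) cofactor determinant gives 9.

9


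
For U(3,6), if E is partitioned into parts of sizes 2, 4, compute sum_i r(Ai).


r(Ai) = min(|Ai|, 3) for each part.
Sum = min(2,3) + min(4,3)
    = 2 + 3
    = 5.

5


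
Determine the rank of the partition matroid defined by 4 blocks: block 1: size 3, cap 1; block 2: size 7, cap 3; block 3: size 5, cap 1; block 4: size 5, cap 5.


Rank of a partition matroid = sum of min(|Si|, ci) for each block.
= min(3,1) + min(7,3) + min(5,1) + min(5,5)
= 1 + 3 + 1 + 5
= 10.

10


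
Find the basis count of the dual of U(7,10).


The dual of U(r,n) is U(n-r, n) = U(3,10).
Bases of U(3,10) are all (3)-element subsets.
|B(M*)| = (10 choose 3) = 120.

120


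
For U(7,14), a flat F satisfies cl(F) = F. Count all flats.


Flats of U(7,14): every subset of size < 7 is a flat, plus E itself.
Count = (14 choose 0) + (14 choose 1) + (14 choose 2) + (14 choose 3) + (14 choose 4) + (14 choose 5) + (14 choose 6) + 1
     = 1 + 14 + 91 + 364 + 1001 + 2002 + 3003 + 1
     = 6477.

6477


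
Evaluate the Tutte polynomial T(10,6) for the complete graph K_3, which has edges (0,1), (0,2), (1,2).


T(K_3; x,y) = x^2 + x + y.
T(10,6) = 100 + 10 + 6 = 116.

116


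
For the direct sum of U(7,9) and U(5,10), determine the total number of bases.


Bases of a direct sum M1 + M2: |B| = |B(M1)| * |B(M2)|.
|B(U(7,9))| = C(9,7) = 36.
|B(U(5,10))| = C(10,5) = 252.
Total bases = 36 * 252 = 9072.

9072


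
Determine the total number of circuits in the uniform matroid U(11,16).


In U(11,16), circuits are the (12)-element subsets.
Any set of 12 elements is dependent, and removing any one element gives
an independent set of size 11, so it is a minimal dependent set.
Number of circuits = (16 choose 12) = 1820.

1820


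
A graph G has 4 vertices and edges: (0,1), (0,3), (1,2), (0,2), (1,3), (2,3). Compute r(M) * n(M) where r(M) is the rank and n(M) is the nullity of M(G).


r(M) = |V| - c = 4 - 1 = 3.
nullity = |E| - r(M) = 6 - 3 = 3.
Product = 3 * 3 = 9.

9


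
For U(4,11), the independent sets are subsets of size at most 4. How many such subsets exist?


Independent sets of U(4,11) are all subsets of size <= 4.
Count = C(11,0) + C(11,1) + C(11,2) + C(11,3) + C(11,4)
     = 1 + 11 + 55 + 165 + 330
     = 562.

562


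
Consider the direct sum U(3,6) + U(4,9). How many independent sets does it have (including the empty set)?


For a direct sum, |I(M1+M2)| = |I(M1)| * |I(M2)|.
|I(U(3,6))| = sum C(6,k) for k=0..3 = 42.
|I(U(4,9))| = sum C(9,k) for k=0..4 = 256.
Total = 42 * 256 = 10752.

10752


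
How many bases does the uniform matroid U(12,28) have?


Bases of U(12,28) are all 12-element subsets of the 28-element ground set.
Number of bases = C(28,12).
C(28,12) = 30421755.

30421755


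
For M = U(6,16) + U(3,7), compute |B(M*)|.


(M1+M2)* = M1* + M2*.
M1* = U(10,16), bases: C(16,10) = 8008.
M2* = U(4,7), bases: C(7,4) = 35.
|B(M*)| = 8008 * 35 = 280280.

280280


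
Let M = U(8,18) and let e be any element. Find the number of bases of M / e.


Contracting e from U(8,18) gives U(7,17).
Bases of U(7,17) = (17 choose 7) = 19448.

19448


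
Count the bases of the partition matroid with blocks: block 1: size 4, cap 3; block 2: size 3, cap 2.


A basis picks exactly ci elements from block i.
Number of bases = product of C(|Si|, ci).
= C(4,3) * C(3,2)
= 4 * 3
= 12.

12


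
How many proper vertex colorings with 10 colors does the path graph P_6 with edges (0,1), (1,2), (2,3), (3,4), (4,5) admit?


P(P_6, k) = k * (k-1)^(5).
P(10) = 10 * 9^5 = 10 * 59049 = 590490.

590490


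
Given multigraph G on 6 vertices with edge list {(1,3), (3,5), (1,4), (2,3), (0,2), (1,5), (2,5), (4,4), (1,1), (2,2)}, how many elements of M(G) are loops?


In a graphic matroid, a loop is a self-loop edge (u,u) with rank 0.
Examining all 10 edges for self-loops...
Self-loops found: (4,4), (1,1), (2,2)
Number of loops = 3.

3


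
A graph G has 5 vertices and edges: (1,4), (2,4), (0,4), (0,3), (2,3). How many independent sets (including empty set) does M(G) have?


An independent set in a graphic matroid is an acyclic edge subset.
G has 5 vertices and 5 edges.
Enumerate all 2^5 = 32 subsets, checking for acyclicity.
Total independent sets = 30.

30


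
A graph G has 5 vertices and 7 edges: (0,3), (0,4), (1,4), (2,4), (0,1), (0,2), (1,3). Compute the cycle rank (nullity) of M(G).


Cycle rank (nullity) = |E| - r(M) = |E| - (|V| - c).
|E| = 7, |V| = 5, c = 1.
Nullity = 7 - (5 - 1) = 7 - 4 = 3.

3


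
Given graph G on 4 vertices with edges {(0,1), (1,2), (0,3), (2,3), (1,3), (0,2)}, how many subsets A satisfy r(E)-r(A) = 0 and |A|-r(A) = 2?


R(x,y) = sum over A in 2^E of x^(r(E)-r(A)) * y^(|A|-r(A)).
G has 4 vertices, 6 edges. r(E) = 3.
Enumerate all 2^6 = 64 subsets.
Count subsets with r(E)-r(A)=0 and |A|-r(A)=2: 6.

6


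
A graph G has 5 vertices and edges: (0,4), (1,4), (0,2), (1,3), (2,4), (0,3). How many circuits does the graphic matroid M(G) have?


A circuit in a graphic matroid = edge set of a simple cycle.
G has 5 vertices and 6 edges.
Enumerating all minimal edge subsets forming cycles...
Total circuits found: 3.

3


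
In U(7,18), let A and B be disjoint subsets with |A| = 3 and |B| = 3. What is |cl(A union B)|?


|A union B| = 3 + 3 = 6 (disjoint).
In U(7,18), cl(S) = S if |S| < 7, else cl(S) = E.
Since 6 < 7, cl(A union B) = A union B.
|cl(A union B)| = 6.

6


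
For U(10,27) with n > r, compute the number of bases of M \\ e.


Deleting e from U(10,27) gives U(10,26) since n > r.
Bases of U(10,26) = C(26,10) = 5311735.

5311735


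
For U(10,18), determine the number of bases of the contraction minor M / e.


Contracting e from U(10,18) gives U(9,17).
Bases of U(9,17) = C(17,9) = 24310.

24310


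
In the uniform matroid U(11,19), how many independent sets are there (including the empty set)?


Independent sets of U(11,19) are all subsets of size <= 11.
Count = C(19,0) + C(19,1) + C(19,2) + C(19,3) + C(19,4) + C(19,5) + C(19,6) + C(19,7) + C(19,8) + C(19,9) + C(19,10) + C(19,11)
     = 1 + 19 + 171 + 969 + 3876 + 11628 + 27132 + 50388 + 75582 + 92378 + 92378 + 75582
     = 430104.

430104


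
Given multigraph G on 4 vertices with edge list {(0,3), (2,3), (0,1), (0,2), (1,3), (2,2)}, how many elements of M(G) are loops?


In a graphic matroid, a loop is a self-loop edge (u,u) with rank 0.
Examining all 6 edges for self-loops...
Self-loops found: (2,2)
Number of loops = 1.

1


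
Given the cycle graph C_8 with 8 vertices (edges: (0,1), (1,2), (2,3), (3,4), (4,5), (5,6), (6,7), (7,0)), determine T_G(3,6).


T(C_8; x,y) = x + x^2 + ... + x^(7) + y.
T(3,6) = 3^1 + 3^2 + 3^3 + 3^4 + 3^5 + 3^6 + 3^7 + 6
= 3 + 9 + 27 + 81 + 243 + 729 + 2187 + 6
= 3285.

3285


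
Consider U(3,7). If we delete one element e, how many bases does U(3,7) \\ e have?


Deleting e from U(3,7) gives U(3,6) since n > r.
Bases of U(3,6) = C(6,3) = (6 * 5 * 4) / (1 * 2 * 3) = 20.

20


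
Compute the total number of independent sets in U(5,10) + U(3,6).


For a direct sum, |I(M1+M2)| = |I(M1)| * |I(M2)|.
|I(U(5,10))| = sum C(10,k) for k=0..5 = 638.
|I(U(3,6))| = sum C(6,k) for k=0..3 = 42.
Total = 638 * 42 = 26796.

26796


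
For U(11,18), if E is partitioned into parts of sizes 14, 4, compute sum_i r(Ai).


r(Ai) = min(|Ai|, 11) for each part.
Sum = min(14,11) + min(4,11)
    = 11 + 4
    = 15.

15


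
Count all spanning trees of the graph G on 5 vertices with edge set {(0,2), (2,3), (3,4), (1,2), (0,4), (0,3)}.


By Kirchhoff's matrix tree theorem, the number of spanning trees equals
the determinant of any cofactor of the Laplacian matrix L.
G has 5 vertices and 6 edges.
Computing the (4 x 4) cofactor determinant gives 8.

8


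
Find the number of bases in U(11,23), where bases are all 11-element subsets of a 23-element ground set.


Bases of U(11,23) are all 11-element subsets of the 23-element ground set.
Number of bases = C(23,11).
C(23,11) = 1352078.

1352078


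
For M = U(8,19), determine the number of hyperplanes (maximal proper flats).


Hyperplanes of U(8,19) are flats of rank 7.
In a uniform matroid, these are exactly the (7)-element subsets.
Count = (19 choose 7) = 50388.

50388


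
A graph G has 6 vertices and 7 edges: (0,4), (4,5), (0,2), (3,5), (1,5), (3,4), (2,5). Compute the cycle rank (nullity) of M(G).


Cycle rank (nullity) = |E| - r(M) = |E| - (|V| - c).
|E| = 7, |V| = 6, c = 1.
Nullity = 7 - (6 - 1) = 7 - 5 = 2.

2


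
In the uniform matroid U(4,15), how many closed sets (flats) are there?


Flats of U(4,15): every subset of size < 4 is a flat, plus E itself.
Count = (15 choose 0) + (15 choose 1) + (15 choose 2) + (15 choose 3) + 1
     = 1 + 15 + 105 + 455 + 1
     = 577.

577


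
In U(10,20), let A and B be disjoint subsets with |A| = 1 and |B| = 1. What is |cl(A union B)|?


|A union B| = 1 + 1 = 2 (disjoint).
In U(10,20), cl(S) = S if |S| < 10, else cl(S) = E.
Since 2 < 10, cl(A union B) = A union B.
|cl(A union B)| = 2.

2


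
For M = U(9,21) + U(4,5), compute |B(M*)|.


(M1+M2)* = M1* + M2*.
M1* = U(12,21), bases: C(21,12) = 293930.
M2* = U(1,5), bases: C(5,1) = 5.
|B(M*)| = 293930 * 5 = 1469650.

1469650


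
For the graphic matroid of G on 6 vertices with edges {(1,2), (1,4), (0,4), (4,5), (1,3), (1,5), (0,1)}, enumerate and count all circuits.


A circuit in a graphic matroid = edge set of a simple cycle.
G has 6 vertices and 7 edges.
Enumerating all minimal edge subsets forming cycles...
Total circuits found: 3.

3


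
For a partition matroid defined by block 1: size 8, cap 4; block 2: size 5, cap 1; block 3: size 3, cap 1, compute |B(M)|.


A basis picks exactly ci elements from block i.
Number of bases = product of C(|Si|, ci).
= C(8,4) * C(5,1) * C(3,1)
= 70 * 5 * 3
= 1050.

1050


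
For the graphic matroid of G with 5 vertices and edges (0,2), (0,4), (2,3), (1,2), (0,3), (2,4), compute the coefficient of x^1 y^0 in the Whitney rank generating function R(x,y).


R(x,y) = sum over A in 2^E of x^(r(E)-r(A)) * y^(|A|-r(A)).
G has 5 vertices, 6 edges. r(E) = 4.
Enumerate all 2^6 = 64 subsets.
Count subsets with r(E)-r(A)=1 and |A|-r(A)=0: 18.

18


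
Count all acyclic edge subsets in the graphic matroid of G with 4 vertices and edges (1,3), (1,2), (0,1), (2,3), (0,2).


An independent set in a graphic matroid is an acyclic edge subset.
G has 4 vertices and 5 edges.
Enumerate all 2^5 = 32 subsets, checking for acyclicity.
Total independent sets = 24.

24


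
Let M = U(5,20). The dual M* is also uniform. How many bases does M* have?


The dual of U(r,n) is U(n-r, n) = U(15,20).
Bases of U(15,20) are all (15)-element subsets.
|B(M*)| = C(20,15) = 20! / (15! * 5!) = 15504.

15504


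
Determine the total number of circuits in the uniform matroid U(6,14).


In U(6,14), circuits are the (7)-element subsets.
Any set of 7 elements is dependent, and removing any one element gives
an independent set of size 6, so it is a minimal dependent set.
Number of circuits = (14 choose 7) = 3432.

3432


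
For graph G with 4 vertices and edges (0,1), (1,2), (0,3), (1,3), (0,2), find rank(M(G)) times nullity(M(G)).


r(M) = |V| - c = 4 - 1 = 3.
nullity = |E| - r(M) = 5 - 3 = 2.
Product = 3 * 2 = 6.

6


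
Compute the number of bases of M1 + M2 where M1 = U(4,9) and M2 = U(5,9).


Bases of a direct sum M1 + M2: |B| = |B(M1)| * |B(M2)|.
|B(U(4,9))| = C(9,4) = 126.
|B(U(5,9))| = C(9,5) = 126.
Total bases = 126 * 126 = 15876.

15876


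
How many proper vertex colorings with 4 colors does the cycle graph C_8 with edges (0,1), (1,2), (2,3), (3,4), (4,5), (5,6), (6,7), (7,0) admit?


P(C_8, k) = (k-1)^8 + (-1)^8*(k-1).
P(4) = (3)^8 + 3
= 6561 + 3 = 6564.

6564


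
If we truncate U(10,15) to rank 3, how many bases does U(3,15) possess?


Truncating U(10,15) to rank 3 gives U(3,15).
Bases of U(3,15) are all 3-element subsets of 15 elements.
Number of bases = C(15,3) = (15 * 14 * 13) / (1 * 2 * 3) = 455.

455


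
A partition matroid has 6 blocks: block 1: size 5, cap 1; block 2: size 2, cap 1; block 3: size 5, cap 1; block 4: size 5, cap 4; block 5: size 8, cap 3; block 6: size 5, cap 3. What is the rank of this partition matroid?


Rank of a partition matroid = sum of min(|Si|, ci) for each block.
= min(5,1) + min(2,1) + min(5,1) + min(5,4) + min(8,3) + min(5,3)
= 1 + 1 + 1 + 4 + 3 + 3
= 13.

13


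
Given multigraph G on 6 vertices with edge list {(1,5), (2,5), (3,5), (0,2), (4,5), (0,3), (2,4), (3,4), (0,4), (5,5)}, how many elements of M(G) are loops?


In a graphic matroid, a loop is a self-loop edge (u,u) with rank 0.
Examining all 10 edges for self-loops...
Self-loops found: (5,5)
Number of loops = 1.

1


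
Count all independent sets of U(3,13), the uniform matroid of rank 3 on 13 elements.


Independent sets of U(3,13) are all subsets of size <= 3.
Count = C(13,0) + C(13,1) + C(13,2) + C(13,3)
     = 1 + 13 + 78 + 286
     = 378.

378


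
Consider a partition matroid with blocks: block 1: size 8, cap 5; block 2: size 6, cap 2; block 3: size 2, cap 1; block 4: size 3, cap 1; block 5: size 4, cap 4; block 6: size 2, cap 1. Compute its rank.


Rank of a partition matroid = sum of min(|Si|, ci) for each block.
= min(8,5) + min(6,2) + min(2,1) + min(3,1) + min(4,4) + min(2,1)
= 5 + 2 + 1 + 1 + 4 + 1
= 14.

14


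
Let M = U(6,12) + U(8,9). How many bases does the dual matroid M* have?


(M1+M2)* = M1* + M2*.
M1* = U(6,12), bases: C(12,6) = 924.
M2* = U(1,9), bases: C(9,1) = 9.
|B(M*)| = 924 * 9 = 8316.

8316


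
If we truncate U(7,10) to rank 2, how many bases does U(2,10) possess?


Truncating U(7,10) to rank 2 gives U(2,10).
Bases of U(2,10) are all 2-element subsets of 10 elements.
Number of bases = (10 choose 2) = 45.

45


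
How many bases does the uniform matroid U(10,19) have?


Bases of U(10,19) are all 10-element subsets of the 19-element ground set.
Number of bases = C(19,10).
C(19,10) = 92378.

92378


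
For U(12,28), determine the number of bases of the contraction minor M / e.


Contracting e from U(12,28) gives U(11,27).
Bases of U(11,27) = C(27,11) = 27! / (11! * 16!) = 13037895.

13037895


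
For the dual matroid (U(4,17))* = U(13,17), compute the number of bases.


The dual of U(r,n) is U(n-r, n) = U(13,17).
Bases of U(13,17) are all (13)-element subsets.
|B(M*)| = C(17,13) = 17! / (13! * 4!) = 2380.

2380


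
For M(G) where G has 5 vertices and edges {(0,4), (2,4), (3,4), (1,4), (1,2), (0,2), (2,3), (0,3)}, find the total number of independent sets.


An independent set in a graphic matroid is an acyclic edge subset.
G has 5 vertices and 8 edges.
Enumerate all 2^8 = 256 subsets, checking for acyclicity.
Total independent sets = 128.

128


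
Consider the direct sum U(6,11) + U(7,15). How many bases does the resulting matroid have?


Bases of a direct sum M1 + M2: |B| = |B(M1)| * |B(M2)|.
|B(U(6,11))| = C(11,6) = 462.
|B(U(7,15))| = C(15,7) = 6435.
Total bases = 462 * 6435 = 2972970.

2972970


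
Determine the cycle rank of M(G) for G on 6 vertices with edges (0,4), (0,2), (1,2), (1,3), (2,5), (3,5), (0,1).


Cycle rank (nullity) = |E| - r(M) = |E| - (|V| - c).
|E| = 7, |V| = 6, c = 1.
Nullity = 7 - (6 - 1) = 7 - 5 = 2.

2


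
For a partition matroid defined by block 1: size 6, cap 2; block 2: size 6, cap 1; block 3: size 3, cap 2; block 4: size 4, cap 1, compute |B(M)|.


A basis picks exactly ci elements from block i.
Number of bases = product of C(|Si|, ci).
= C(6,2) * C(6,1) * C(3,2) * C(4,1)
= 15 * 6 * 3 * 4
= 1080.

1080


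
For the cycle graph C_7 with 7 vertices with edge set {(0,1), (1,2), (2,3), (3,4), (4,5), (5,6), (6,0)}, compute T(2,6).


T(C_7; x,y) = x + x^2 + ... + x^(6) + y.
T(2,6) = 2^1 + 2^2 + 2^3 + 2^4 + 2^5 + 2^6 + 6
= 2 + 4 + 8 + 16 + 32 + 64 + 6
= 132.

132


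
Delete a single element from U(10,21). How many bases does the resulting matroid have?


Deleting e from U(10,21) gives U(10,20) since n > r.
Bases of U(10,20) = (20 choose 10) = 184756.

184756


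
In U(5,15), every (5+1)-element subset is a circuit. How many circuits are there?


In U(5,15), circuits are the (6)-element subsets.
Any set of 6 elements is dependent, and removing any one element gives
an independent set of size 5, so it is a minimal dependent set.
Number of circuits = C(15,6) = 5005.

5005


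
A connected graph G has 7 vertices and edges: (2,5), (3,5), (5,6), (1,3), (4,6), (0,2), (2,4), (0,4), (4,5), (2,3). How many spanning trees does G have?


By Kirchhoff's matrix tree theorem, the number of spanning trees equals
the determinant of any cofactor of the Laplacian matrix L.
G has 7 vertices and 10 edges.
Computing the (6 x 6) cofactor determinant gives 54.

54


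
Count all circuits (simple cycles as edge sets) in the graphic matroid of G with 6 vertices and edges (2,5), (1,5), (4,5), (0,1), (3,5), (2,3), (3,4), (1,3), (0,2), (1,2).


A circuit in a graphic matroid = edge set of a simple cycle.
G has 6 vertices and 10 edges.
Enumerating all minimal edge subsets forming cycles...
Total circuits found: 19.

19


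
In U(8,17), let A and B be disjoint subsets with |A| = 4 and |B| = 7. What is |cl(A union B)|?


|A union B| = 4 + 7 = 11 (disjoint).
In U(8,17), cl(S) = S if |S| < 8, else cl(S) = E.
Since 11 >= 8, cl(A union B) = E.
|cl(A union B)| = 17.

17


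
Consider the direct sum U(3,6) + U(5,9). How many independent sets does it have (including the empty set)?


For a direct sum, |I(M1+M2)| = |I(M1)| * |I(M2)|.
|I(U(3,6))| = sum C(6,k) for k=0..3 = 42.
|I(U(5,9))| = sum C(9,k) for k=0..5 = 382.
Total = 42 * 382 = 16044.

16044


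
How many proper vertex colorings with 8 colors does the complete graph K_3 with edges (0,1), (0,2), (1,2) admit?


P(K_3, k) = k(k-1)(k-2)...(k-2).
P(8) = (8) * (7) * (6) = 336.

336


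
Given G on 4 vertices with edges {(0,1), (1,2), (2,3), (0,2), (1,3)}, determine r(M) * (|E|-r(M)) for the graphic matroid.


r(M) = |V| - c = 4 - 1 = 3.
nullity = |E| - r(M) = 5 - 3 = 2.
Product = 3 * 2 = 6.

6


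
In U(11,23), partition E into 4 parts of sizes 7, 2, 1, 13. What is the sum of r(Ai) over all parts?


r(Ai) = min(|Ai|, 11) for each part.
Sum = min(7,11) + min(2,11) + min(1,11) + min(13,11)
    = 7 + 2 + 1 + 11
    = 21.

21


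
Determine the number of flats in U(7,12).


Flats of U(7,12): every subset of size < 7 is a flat, plus E itself.
Count = C(12,0) + C(12,1) + C(12,2) + C(12,3) + C(12,4) + C(12,5) + C(12,6) + 1
     = 1 + 12 + 66 + 220 + 495 + 792 + 924 + 1
     = 2511.

2511


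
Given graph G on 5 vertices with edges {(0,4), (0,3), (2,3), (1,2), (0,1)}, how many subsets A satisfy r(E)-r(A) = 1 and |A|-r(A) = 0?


R(x,y) = sum over A in 2^E of x^(r(E)-r(A)) * y^(|A|-r(A)).
G has 5 vertices, 5 edges. r(E) = 4.
Enumerate all 2^5 = 32 subsets.
Count subsets with r(E)-r(A)=1 and |A|-r(A)=0: 10.

10


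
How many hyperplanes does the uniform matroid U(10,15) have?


Hyperplanes of U(10,15) are flats of rank 9.
In a uniform matroid, these are exactly the (9)-element subsets.
Count = (15 choose 9) = 5005.

5005


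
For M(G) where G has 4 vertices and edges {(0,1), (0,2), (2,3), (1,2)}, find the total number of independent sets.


An independent set in a graphic matroid is an acyclic edge subset.
G has 4 vertices and 4 edges.
Enumerate all 2^4 = 16 subsets, checking for acyclicity.
Total independent sets = 14.

14


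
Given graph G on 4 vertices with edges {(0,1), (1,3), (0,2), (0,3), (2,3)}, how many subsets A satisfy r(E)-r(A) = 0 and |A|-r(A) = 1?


R(x,y) = sum over A in 2^E of x^(r(E)-r(A)) * y^(|A|-r(A)).
G has 4 vertices, 5 edges. r(E) = 3.
Enumerate all 2^5 = 32 subsets.
Count subsets with r(E)-r(A)=0 and |A|-r(A)=1: 5.

5


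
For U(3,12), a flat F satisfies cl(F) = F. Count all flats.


Flats of U(3,12): every subset of size < 3 is a flat, plus E itself.
Count = C(12,0) + C(12,1) + C(12,2) + 1
     = 1 + 12 + 66 + 1
     = 80.

80


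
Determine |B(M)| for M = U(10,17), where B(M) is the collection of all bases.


Bases of U(10,17) are all 10-element subsets of the 17-element ground set.
Number of bases = C(17,10).
C(17,10) = 19448.

19448


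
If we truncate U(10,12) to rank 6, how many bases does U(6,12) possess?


Truncating U(10,12) to rank 6 gives U(6,12).
Bases of U(6,12) are all 6-element subsets of 12 elements.
Number of bases = (12 choose 6) = 924.

924


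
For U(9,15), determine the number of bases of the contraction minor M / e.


Contracting e from U(9,15) gives U(8,14).
Bases of U(8,14) = C(14,8) = 3003.

3003


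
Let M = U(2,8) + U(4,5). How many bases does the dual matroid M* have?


(M1+M2)* = M1* + M2*.
M1* = U(6,8), bases: C(8,6) = 28.
M2* = U(1,5), bases: C(5,1) = 5.
|B(M*)| = 28 * 5 = 140.

140


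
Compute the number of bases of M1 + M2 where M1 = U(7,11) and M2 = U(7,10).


Bases of a direct sum M1 + M2: |B| = |B(M1)| * |B(M2)|.
|B(U(7,11))| = C(11,7) = 330.
|B(U(7,10))| = C(10,7) = 120.
Total bases = 330 * 120 = 39600.

39600


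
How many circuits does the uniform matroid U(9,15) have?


In U(9,15), circuits are the (10)-element subsets.
Any set of 10 elements is dependent, and removing any one element gives
an independent set of size 9, so it is a minimal dependent set.
Number of circuits = C(15,10) = 3003.

3003


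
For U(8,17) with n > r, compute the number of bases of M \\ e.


Deleting e from U(8,17) gives U(8,16) since n > r.
Bases of U(8,16) = (16 choose 8) = 12870.

12870


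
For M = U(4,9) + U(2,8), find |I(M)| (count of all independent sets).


For a direct sum, |I(M1+M2)| = |I(M1)| * |I(M2)|.
|I(U(4,9))| = sum C(9,k) for k=0..4 = 256.
|I(U(2,8))| = sum C(8,k) for k=0..2 = 37.
Total = 256 * 37 = 9472.

9472


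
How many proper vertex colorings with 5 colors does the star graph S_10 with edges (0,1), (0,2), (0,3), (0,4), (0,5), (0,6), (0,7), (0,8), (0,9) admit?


P(tree, k) = k * (k-1)^(9) for any tree on 10 vertices.
P(5) = 5 * 4^9 = 5 * 262144 = 1310720.

1310720


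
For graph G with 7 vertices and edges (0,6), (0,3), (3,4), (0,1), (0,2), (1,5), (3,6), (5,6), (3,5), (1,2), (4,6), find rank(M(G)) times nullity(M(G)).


r(M) = |V| - c = 7 - 1 = 6.
nullity = |E| - r(M) = 11 - 6 = 5.
Product = 6 * 5 = 30.

30


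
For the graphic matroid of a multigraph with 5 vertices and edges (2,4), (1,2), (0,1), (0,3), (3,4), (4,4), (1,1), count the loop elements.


In a graphic matroid, a loop is a self-loop edge (u,u) with rank 0.
Examining all 7 edges for self-loops...
Self-loops found: (4,4), (1,1)
Number of loops = 2.

2


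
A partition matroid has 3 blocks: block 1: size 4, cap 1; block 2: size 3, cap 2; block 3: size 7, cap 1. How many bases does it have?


A basis picks exactly ci elements from block i.
Number of bases = product of C(|Si|, ci).
= C(4,1) * C(3,2) * C(7,1)
= 4 * 3 * 7
= 84.

84


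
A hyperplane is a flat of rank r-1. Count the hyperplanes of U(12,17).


Hyperplanes of U(12,17) are flats of rank 11.
In a uniform matroid, these are exactly the (11)-element subsets.
Count = C(17,11) = 17! / (11! * 6!) = 12376.

12376


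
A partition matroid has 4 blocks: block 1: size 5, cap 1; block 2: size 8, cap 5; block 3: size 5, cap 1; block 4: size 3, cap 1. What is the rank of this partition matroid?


Rank of a partition matroid = sum of min(|Si|, ci) for each block.
= min(5,1) + min(8,5) + min(5,1) + min(3,1)
= 1 + 5 + 1 + 1
= 8.

8


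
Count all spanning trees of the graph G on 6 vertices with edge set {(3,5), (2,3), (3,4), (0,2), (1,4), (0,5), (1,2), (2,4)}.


By Kirchhoff's matrix tree theorem, the number of spanning trees equals
the determinant of any cofactor of the Laplacian matrix L.
G has 6 vertices and 8 edges.
Computing the (5 x 5) cofactor determinant gives 29.

29


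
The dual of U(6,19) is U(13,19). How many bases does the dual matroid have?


The dual of U(r,n) is U(n-r, n) = U(13,19).
Bases of U(13,19) are all (13)-element subsets.
|B(M*)| = C(19,13) = 19! / (13! * 6!) = 27132.

27132


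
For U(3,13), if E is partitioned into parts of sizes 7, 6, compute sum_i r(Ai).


r(Ai) = min(|Ai|, 3) for each part.
Sum = min(7,3) + min(6,3)
    = 3 + 3
    = 6.

6


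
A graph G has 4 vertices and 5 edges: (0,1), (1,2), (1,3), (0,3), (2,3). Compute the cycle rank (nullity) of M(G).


Cycle rank (nullity) = |E| - r(M) = |E| - (|V| - c).
|E| = 5, |V| = 4, c = 1.
Nullity = 5 - (4 - 1) = 5 - 3 = 2.

2


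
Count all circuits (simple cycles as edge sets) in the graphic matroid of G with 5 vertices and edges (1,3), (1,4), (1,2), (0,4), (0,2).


A circuit in a graphic matroid = edge set of a simple cycle.
G has 5 vertices and 5 edges.
Enumerating all minimal edge subsets forming cycles...
Total circuits found: 1.

1


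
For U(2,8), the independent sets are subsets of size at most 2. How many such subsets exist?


Independent sets of U(2,8) are all subsets of size <= 2.
Count = (8 choose 0) + (8 choose 1) + (8 choose 2)
     = 1 + 8 + 28
     = 37.

37


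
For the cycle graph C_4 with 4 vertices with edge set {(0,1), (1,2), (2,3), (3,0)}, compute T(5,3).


T(C_4; x,y) = x + x^2 + ... + x^(3) + y.
T(5,3) = 5^1 + 5^2 + 5^3 + 3
= 5 + 25 + 125 + 3
= 158.

158


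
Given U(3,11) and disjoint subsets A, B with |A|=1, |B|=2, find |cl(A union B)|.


|A union B| = 1 + 2 = 3 (disjoint).
In U(3,11), cl(S) = S if |S| < 3, else cl(S) = E.
Since 3 >= 3, cl(A union B) = E.
|cl(A union B)| = 11.

11


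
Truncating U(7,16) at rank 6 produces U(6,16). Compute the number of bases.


Truncating U(7,16) to rank 6 gives U(6,16).
Bases of U(6,16) are all 6-element subsets of 16 elements.
Number of bases = C(16,6) = 16! / (6! * 10!) = 8008.

8008


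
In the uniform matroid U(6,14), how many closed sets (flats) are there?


Flats of U(6,14): every subset of size < 6 is a flat, plus E itself.
Count = C(14,0) + C(14,1) + C(14,2) + C(14,3) + C(14,4) + C(14,5) + 1
     = 1 + 14 + 91 + 364 + 1001 + 2002 + 1
     = 3474.

3474


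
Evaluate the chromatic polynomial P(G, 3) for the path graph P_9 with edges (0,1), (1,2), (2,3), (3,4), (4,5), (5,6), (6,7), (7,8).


P(P_9, k) = k * (k-1)^(8).
P(3) = 3 * 2^8 = 3 * 256 = 768.

768


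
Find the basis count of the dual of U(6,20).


The dual of U(r,n) is U(n-r, n) = U(14,20).
Bases of U(14,20) are all (14)-element subsets.
|B(M*)| = C(20,14) = 20! / (14! * 6!) = 38760.

38760


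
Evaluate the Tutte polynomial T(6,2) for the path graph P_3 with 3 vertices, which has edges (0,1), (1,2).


A path on 3 vertices is a tree with 2 edges.
T(x,y) = x^(2) for any tree.
T(6,2) = 6^2 = 36.

36


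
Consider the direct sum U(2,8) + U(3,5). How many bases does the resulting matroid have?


Bases of a direct sum M1 + M2: |B| = |B(M1)| * |B(M2)|.
|B(U(2,8))| = C(8,2) = 28.
|B(U(3,5))| = C(5,3) = 10.
Total bases = 28 * 10 = 280.

280


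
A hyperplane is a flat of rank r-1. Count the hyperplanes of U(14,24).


Hyperplanes of U(14,24) are flats of rank 13.
In a uniform matroid, these are exactly the (13)-element subsets.
Count = C(24,13) = 24! / (13! * 11!) = 2496144.

2496144


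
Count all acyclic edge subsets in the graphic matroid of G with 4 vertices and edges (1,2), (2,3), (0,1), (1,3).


An independent set in a graphic matroid is an acyclic edge subset.
G has 4 vertices and 4 edges.
Enumerate all 2^4 = 16 subsets, checking for acyclicity.
Total independent sets = 14.

14


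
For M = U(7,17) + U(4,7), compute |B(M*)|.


(M1+M2)* = M1* + M2*.
M1* = U(10,17), bases: C(17,10) = 19448.
M2* = U(3,7), bases: C(7,3) = 35.
|B(M*)| = 19448 * 35 = 680680.

680680


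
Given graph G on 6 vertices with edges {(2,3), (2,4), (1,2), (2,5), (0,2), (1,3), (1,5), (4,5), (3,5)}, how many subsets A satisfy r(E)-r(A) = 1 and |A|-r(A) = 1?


R(x,y) = sum over A in 2^E of x^(r(E)-r(A)) * y^(|A|-r(A)).
G has 6 vertices, 9 edges. r(E) = 5.
Enumerate all 2^9 = 512 subsets.
Count subsets with r(E)-r(A)=1 and |A|-r(A)=1: 78.

78


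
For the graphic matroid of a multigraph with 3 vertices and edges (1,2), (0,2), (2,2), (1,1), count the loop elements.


In a graphic matroid, a loop is a self-loop edge (u,u) with rank 0.
Examining all 4 edges for self-loops...
Self-loops found: (2,2), (1,1)
Number of loops = 2.

2


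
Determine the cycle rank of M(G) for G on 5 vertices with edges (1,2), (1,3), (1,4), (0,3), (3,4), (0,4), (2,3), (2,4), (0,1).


Cycle rank (nullity) = |E| - r(M) = |E| - (|V| - c).
|E| = 9, |V| = 5, c = 1.
Nullity = 9 - (5 - 1) = 9 - 4 = 5.

5


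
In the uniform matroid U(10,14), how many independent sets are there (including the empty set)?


Independent sets of U(10,14) are all subsets of size <= 10.
Count = (14 choose 0) + (14 choose 1) + (14 choose 2) + (14 choose 3) + (14 choose 4) + (14 choose 5) + (14 choose 6) + (14 choose 7) + (14 choose 8) + (14 choose 9) + (14 choose 10)
     = 1 + 14 + 91 + 364 + 1001 + 2002 + 3003 + 3432 + 3003 + 2002 + 1001
     = 15914.

15914
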